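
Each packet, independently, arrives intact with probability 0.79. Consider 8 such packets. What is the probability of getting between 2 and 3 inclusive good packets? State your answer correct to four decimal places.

X ~ Binomial(8, 0.79); P(2 ≤ X ≤ 3) = Σ C(8,k) p^k (1−p)^(8−k) over k:
  k=2: C(8,2)·0.79^2·0.21^6 = 0.001499
  k=3: C(8,3)·0.79^3·0.21^5 = 0.011276
Total = 0.012775

0.0128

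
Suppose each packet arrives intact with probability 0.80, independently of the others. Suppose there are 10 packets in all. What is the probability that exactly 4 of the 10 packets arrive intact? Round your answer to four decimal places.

X ~ Binomial(n=10, p=0.80).
P(X=4) = C(10,4) · p^4 · (1−p)^6
= 210 · 0.4096 · 6.4e-05 = 0.005505

0.0055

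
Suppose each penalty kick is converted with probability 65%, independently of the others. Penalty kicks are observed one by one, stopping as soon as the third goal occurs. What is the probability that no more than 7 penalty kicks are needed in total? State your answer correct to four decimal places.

0.9444

Finishing within 7 penalty kicks ⇔ at least 3 successes in the first 7. With X ~ Binomial(7, 0.65), P(Y ≤ 7) = 1 − P(X ≤ 2).
  k=0: C(7,0)·0.65^0·0.35^7 = 0.000643
  k=1: C(7,1)·0.65^1·0.35^6 = 0.008364
  k=2: C(7,2)·0.65^2·0.35^5 = 0.046600
1 − 0.055608 = 0.944392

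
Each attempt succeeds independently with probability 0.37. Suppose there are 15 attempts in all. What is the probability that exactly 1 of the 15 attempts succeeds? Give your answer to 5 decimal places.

X ~ Binomial(n=15, p=0.37).
P(X=1) = C(15,1) · p^1 · (1−p)^14
= 15 · 0.37 · 0.0015516 = 0.0086111

0.00861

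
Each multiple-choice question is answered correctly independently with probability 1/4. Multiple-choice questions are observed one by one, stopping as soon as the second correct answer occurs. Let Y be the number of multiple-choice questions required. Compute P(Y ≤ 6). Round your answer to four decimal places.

0.4661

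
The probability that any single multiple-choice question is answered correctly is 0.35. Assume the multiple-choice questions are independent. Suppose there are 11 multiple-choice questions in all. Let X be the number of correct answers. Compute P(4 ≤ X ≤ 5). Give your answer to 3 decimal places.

0.426

X ~ Binomial(11, 0.35); P(4 ≤ X ≤ 5) = Σ C(11,k) p^k (1−p)^(11−k) over k:
  k=4: C(11,4)·0.35^4·0.65^7 = 0.24276
  k=5: C(11,5)·0.35^5·0.65^6 = 0.18300
Total = 0.42577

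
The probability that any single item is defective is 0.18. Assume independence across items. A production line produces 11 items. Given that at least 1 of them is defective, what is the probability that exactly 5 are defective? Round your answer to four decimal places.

X ~ Binomial(11, 0.18). Want P(X=5 | X≥1) = P(X=5) / P(X≥1).
P(X=5) = C(11,5)·0.18^5·0.82^6 = 0.026539
P(X≥1) = 1 − 0.112707 = 0.887293
Ratio = 0.026539 / 0.887293 = 0.029910

0.0299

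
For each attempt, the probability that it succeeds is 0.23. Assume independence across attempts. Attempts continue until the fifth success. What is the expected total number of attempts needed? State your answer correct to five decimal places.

21.73913

Y = total attempts until the fifth success; negative binomial with r=5, p=0.23.
E[Y] = r / p = 5 / 0.23 = 21.7391304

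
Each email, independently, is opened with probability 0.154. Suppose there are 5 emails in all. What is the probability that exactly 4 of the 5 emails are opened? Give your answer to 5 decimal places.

0.00238

X ~ Binomial(n=5, p=0.154).
P(X=4) = C(5,4) · p^4 · (1−p)^1
= 5 · 0.00056245 · 0.846 = 0.0023792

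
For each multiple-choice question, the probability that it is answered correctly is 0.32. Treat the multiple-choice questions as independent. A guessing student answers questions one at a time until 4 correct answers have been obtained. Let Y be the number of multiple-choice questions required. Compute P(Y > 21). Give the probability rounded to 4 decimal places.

0.0596

Needing more than 21 multiple-choice questions ⇔ fewer than 4 successes in the first 21. With X ~ Binomial(21, 0.32), P(Y > 21) = P(X ≤ 3).
  k=0: C(21,0)·0.32^0·0.68^21 = 0.000304
  k=1: C(21,1)·0.32^1·0.68^20 = 0.003003
  k=2: C(21,2)·0.32^2·0.68^19 = 0.014132
  k=3: C(21,3)·0.32^3·0.68^18 = 0.042117
P(X ≤ 3) = 0.059556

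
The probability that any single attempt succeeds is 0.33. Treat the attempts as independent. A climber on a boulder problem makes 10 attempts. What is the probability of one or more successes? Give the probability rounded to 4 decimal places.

0.9818

P(at least one) = 1 − P(none) = 1 − (1 − 0.33)^10
= 1 − 0.018228 = 0.981772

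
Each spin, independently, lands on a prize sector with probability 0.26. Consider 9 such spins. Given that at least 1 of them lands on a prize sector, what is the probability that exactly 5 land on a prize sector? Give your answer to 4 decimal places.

X ~ Binomial(9, 0.26). Want P(X=5 | X≥1) = P(X=5) / P(X≥1).
P(X=5) = C(9,5)·0.26^5·0.74^4 = 0.044892
P(X≥1) = 1 − 0.066540 = 0.933460
Ratio = 0.044892 / 0.933460 = 0.048092

0.0481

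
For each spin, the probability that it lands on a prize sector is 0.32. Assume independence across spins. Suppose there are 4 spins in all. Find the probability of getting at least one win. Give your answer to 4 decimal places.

P(at least one) = 1 − P(none) = 1 − (1 − 0.32)^4
= 1 − 0.213814 = 0.786186

0.7862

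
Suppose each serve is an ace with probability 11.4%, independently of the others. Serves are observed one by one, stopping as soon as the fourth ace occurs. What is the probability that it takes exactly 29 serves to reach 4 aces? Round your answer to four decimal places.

0.0268

Y = trial on which the fourth success occurs; negative binomial, r=4, p=0.114.
P(Y=29) = C(28,3) · p^4 · (1−p)^25
= 3276 · 0.0001689 · 0.048511 = 0.026841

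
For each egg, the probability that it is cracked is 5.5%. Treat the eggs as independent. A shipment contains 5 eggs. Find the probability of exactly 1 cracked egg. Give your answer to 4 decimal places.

0.2193

X ~ Binomial(n=5, p=0.055).
P(X=1) = C(5,1) · p^1 · (1−p)^4
= 5 · 0.055 · 0.79749 = 0.219311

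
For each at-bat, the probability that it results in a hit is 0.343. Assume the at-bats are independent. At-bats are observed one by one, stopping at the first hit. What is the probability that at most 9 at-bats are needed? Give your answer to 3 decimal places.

Y = number of at-bats to the first success; geometric, p = 0.343.
P(Y ≤ 9) = 1 − (1−p)^9 = 1 − 0.02281 = 0.97719

0.977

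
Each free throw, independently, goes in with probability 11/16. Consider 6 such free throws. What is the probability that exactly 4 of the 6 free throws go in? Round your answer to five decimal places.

X ~ Binomial(n=6, p=0.6875).
P(X=4) = C(6,4) · p^4 · (1−p)^2
= 15 · 0.2234 · 0.097656 = 0.3272519

0.32725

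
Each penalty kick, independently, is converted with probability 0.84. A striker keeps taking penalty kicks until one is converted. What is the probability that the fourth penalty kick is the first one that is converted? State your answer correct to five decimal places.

0.00344

Geometric (trials to first success), p = 0.84.
P(Y = 4) = (1−p)^3 · p = 0.004096 · 0.84 = 0.0034406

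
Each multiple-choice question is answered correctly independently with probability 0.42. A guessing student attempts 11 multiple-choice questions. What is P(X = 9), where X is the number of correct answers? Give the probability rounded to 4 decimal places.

0.0075

X ~ Binomial(n=11, p=0.42).
P(X=9) = C(11,9) · p^9 · (1−p)^2
= 55 · 0.00040667 · 0.3364 = 0.007524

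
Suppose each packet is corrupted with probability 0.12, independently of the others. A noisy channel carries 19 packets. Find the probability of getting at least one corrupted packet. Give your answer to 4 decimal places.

P(at least one) = 1 − P(none) = 1 − (1 − 0.12)^19
= 1 − 0.088140 = 0.911860

0.9119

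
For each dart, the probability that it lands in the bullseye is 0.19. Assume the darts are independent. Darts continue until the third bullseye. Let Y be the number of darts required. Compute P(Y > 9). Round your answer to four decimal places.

0.7643

Needing more than 9 darts ⇔ fewer than 3 successes in the first 9. With X ~ Binomial(9, 0.19), P(Y > 9) = P(X ≤ 2).
  k=0: C(9,0)·0.19^0·0.81^9 = 0.150095
  k=1: C(9,1)·0.19^1·0.81^8 = 0.316866
  k=2: C(9,2)·0.19^2·0.81^7 = 0.297307
P(X ≤ 2) = 0.764268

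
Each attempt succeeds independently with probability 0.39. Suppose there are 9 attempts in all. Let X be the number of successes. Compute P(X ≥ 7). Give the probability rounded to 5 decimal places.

0.02153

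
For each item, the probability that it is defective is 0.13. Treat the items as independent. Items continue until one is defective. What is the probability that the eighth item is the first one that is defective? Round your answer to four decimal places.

Geometric (trials to first success), p = 0.13.
P(Y = 8) = (1−p)^7 · p = 0.37725 · 0.13 = 0.049043

0.0490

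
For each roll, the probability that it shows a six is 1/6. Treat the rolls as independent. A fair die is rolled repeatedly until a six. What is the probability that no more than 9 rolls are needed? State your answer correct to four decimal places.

0.8062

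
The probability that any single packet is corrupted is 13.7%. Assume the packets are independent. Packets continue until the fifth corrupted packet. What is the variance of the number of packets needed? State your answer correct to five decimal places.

229.90037

Y = total packets until the fifth success; negative binomial with r=5, p=0.137.
Var(Y) = r(1−p)/p² = 5·0.863 / 0.137² = 229.9003676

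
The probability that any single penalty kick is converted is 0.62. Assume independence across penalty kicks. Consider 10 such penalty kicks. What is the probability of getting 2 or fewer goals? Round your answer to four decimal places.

X ~ Binomial(10, 0.62); P(X ≤ 2) = Σ C(10,k) p^k (1−p)^(10−k) over k:
  k=0: C(10,0)·0.62^0·0.38^10 = 0.000063
  k=1: C(10,1)·0.62^1·0.38^9 = 0.001024
  k=2: C(10,2)·0.62^2·0.38^8 = 0.007521
Total = 0.008608

0.0086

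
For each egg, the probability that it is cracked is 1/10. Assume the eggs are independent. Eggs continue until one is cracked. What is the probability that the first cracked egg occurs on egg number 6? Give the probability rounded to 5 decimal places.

0.05905

Geometric (trials to first success), p = 0.10.
P(Y = 6) = (1−p)^5 · p = 0.59049 · 0.10 = 0.0590490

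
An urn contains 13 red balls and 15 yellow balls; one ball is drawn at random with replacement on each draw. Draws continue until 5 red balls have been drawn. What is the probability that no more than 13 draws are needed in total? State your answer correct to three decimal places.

0.802

Finishing within 13 draws ⇔ at least 5 successes in the first 13. With X ~ Binomial(13, 0.464286), P(Y ≤ 13) = 1 − P(X ≤ 4).
  k=0: C(13,0)·0.464286^0·0.535714^13 = 0.00030
  k=1: C(13,1)·0.464286^1·0.535714^12 = 0.00337
  k=2: C(13,2)·0.464286^2·0.535714^11 = 0.01754
  k=3: C(13,3)·0.464286^3·0.535714^10 = 0.05573
  k=4: C(13,4)·0.464286^4·0.535714^9 = 0.12074
1 − 0.19767 = 0.80233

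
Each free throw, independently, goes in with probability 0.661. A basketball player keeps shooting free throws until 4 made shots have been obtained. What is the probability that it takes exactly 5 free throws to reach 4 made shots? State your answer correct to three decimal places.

0.259

Y = trial on which the fourth success occurs; negative binomial, r=4, p=0.661.
P(Y=5) = C(4,3) · p^4 · (1−p)^1
= 4 · 0.1909 · 0.339 = 0.25886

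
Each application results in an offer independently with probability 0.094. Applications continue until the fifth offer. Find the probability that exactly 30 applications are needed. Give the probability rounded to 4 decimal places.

Y = trial on which the fifth success occurs; negative binomial, r=5, p=0.094.
P(Y=30) = C(29,4) · p^5 · (1−p)^25
= 23751 · 7.339e-06 · 0.084763 = 0.014775

0.0148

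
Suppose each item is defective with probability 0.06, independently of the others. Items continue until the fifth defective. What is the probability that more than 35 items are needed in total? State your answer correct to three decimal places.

Needing more than 35 items ⇔ fewer than 5 successes in the first 35. With X ~ Binomial(35, 0.06), P(Y > 35) = P(X ≤ 4).
  k=0: C(35,0)·0.06^0·0.94^35 = 0.11468
  k=1: C(35,1)·0.06^1·0.94^34 = 0.25619
  k=2: C(35,2)·0.06^2·0.94^33 = 0.27800
  k=3: C(35,3)·0.06^3·0.94^32 = 0.19519
  k=4: C(35,4)·0.06^4·0.94^31 = 0.09967
P(X ≤ 4) = 0.94372

0.944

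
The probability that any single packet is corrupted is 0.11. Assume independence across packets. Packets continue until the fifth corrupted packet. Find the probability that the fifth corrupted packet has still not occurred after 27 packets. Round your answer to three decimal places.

0.831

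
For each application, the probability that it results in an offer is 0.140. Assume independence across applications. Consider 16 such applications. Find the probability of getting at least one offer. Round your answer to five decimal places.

P(at least one) = 1 − P(none) = 1 − (1 − 0.14)^16
= 1 − 0.0895314 = 0.9104686

0.91047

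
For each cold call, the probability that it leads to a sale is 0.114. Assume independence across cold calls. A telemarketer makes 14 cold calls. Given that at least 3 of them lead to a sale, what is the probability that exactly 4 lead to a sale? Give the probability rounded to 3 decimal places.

0.241

X ~ Binomial(14, 0.114). Want P(X=4 | X≥3) = P(X=4) / P(X≥3).
P(X=4) = C(14,4)·0.114^4·0.886^10 = 0.05040
P(X≥3) = 1 − 0.18368 − 0.33088 − 0.27673 = 0.20871
Ratio = 0.05040 / 0.20871 = 0.24147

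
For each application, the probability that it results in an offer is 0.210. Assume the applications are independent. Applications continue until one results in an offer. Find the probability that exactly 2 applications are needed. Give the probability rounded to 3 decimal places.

0.166

Geometric (trials to first success), p = 0.21.
P(Y = 2) = (1−p)^1 · p = 0.79 · 0.21 = 0.16590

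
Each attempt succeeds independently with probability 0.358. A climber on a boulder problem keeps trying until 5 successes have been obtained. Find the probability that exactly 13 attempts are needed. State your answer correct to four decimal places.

0.0840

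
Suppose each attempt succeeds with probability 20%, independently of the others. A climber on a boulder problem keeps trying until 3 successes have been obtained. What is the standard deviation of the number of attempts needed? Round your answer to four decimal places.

7.7460

Y = total attempts until the third success; negative binomial with r=3, p=0.20.
SD(Y) = √[r(1−p)/p²] = √(60.000000) = 7.745967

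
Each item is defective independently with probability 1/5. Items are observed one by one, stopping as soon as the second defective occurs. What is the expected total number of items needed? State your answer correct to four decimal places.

10.0000

Y = total items until the second success; negative binomial with r=2, p=0.20.
E[Y] = r / p = 2 / 0.20 = 10.000000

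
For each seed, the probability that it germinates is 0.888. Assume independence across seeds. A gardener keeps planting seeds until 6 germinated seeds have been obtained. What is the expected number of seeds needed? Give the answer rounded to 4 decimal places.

Y = total seeds until the sixth success; negative binomial with r=6, p=0.888.
E[Y] = r / p = 6 / 0.888 = 6.756757

6.7568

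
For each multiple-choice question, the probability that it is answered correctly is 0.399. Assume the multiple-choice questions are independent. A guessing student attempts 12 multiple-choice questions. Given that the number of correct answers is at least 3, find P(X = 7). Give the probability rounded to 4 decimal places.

X ~ Binomial(12, 0.399). Want P(X=7 | X≥3) = P(X=7) / P(X≥3).
P(X=7) = C(12,7)·0.399^7·0.601^5 = 0.099979
P(X≥3) = 1 − 0.002221 − 0.017692 − 0.064600 = 0.915487
Ratio = 0.099979 / 0.915487 = 0.109208

0.1092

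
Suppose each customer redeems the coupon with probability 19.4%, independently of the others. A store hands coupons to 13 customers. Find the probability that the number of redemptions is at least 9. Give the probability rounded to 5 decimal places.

X ~ Binomial(13, 0.194); P(X ≥ 9) = Σ C(13,k) p^k (1−p)^(13−k) over k:
  k=9: C(13,9)·0.194^9·0.806^4 = 0.0001175
  k=10: C(13,10)·0.194^10·0.806^3 = 0.0000113
  k=11: C(13,11)·0.194^11·0.806^2 = 0.0000007
  k=12: C(13,12)·0.194^12·0.806^1 = 0.0000000
  k=13: C(13,13)·0.194^13·0.806^0 = 0.0000000
Total = 0.0001295

0.00013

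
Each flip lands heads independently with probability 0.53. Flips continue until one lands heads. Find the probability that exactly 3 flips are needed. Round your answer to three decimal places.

0.117

Geometric (trials to first success), p = 0.53.
P(Y = 3) = (1−p)^2 · p = 0.2209 · 0.53 = 0.11708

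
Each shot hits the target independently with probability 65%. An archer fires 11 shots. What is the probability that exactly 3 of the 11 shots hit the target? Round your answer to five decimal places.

0.01020

X ~ Binomial(n=11, p=0.65).
P(X=3) = C(11,3) · p^3 · (1−p)^8
= 165 · 0.27463 · 0.00022519 = 0.0102040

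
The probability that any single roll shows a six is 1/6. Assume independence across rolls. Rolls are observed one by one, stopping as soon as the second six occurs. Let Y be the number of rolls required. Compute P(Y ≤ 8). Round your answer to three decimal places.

Finishing within 8 rolls ⇔ at least 2 successes in the first 8. With X ~ Binomial(8, 0.166667), P(Y ≤ 8) = 1 − P(X ≤ 1).
  k=0: C(8,0)·0.166667^0·0.833333^8 = 0.23257
  k=1: C(8,1)·0.166667^1·0.833333^7 = 0.37211
1 − 0.60468 = 0.39532

0.395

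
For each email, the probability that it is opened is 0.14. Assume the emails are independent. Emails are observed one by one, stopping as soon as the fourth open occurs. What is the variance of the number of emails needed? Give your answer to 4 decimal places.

Y = total emails until the fourth success; negative binomial with r=4, p=0.14.
Var(Y) = r(1−p)/p² = 4·0.86 / 0.14² = 175.510204

175.5102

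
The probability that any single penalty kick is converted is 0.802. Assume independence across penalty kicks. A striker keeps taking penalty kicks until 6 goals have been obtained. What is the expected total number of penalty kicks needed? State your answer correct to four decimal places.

7.4813

Y = total penalty kicks until the sixth success; negative binomial with r=6, p=0.802.
E[Y] = r / p = 6 / 0.802 = 7.481297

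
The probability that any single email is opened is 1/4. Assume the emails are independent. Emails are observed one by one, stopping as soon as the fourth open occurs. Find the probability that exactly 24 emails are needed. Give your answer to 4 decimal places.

Y = trial on which the fourth success occurs; negative binomial, r=4, p=0.25.
P(Y=24) = C(23,3) · p^4 · (1−p)^20
= 1771 · 0.0039062 · 0.0031712 = 0.021938

0.0219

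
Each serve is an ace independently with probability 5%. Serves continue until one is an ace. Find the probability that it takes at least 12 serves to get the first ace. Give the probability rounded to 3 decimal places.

Y = number of serves to the first success; geometric, p = 0.05.
P(Y > 11) = P(first 11 all fail) = (1−p)^11 = 0.56880

0.569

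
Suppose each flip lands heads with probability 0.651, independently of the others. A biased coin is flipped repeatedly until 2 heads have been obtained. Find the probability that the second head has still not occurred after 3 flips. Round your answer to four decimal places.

Needing more than 3 flips ⇔ fewer than 2 successes in the first 3. With X ~ Binomial(3, 0.651), P(Y > 3) = P(X ≤ 1).
  k=0: C(3,0)·0.651^0·0.349^3 = 0.042509
  k=1: C(3,1)·0.651^1·0.349^2 = 0.237877
P(X ≤ 1) = 0.280386

0.2804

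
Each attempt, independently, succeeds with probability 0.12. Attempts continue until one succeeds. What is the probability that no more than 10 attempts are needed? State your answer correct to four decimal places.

0.7215

Y = number of attempts to the first success; geometric, p = 0.12.
P(Y ≤ 10) = 1 − (1−p)^10 = 1 − 0.278501 = 0.721499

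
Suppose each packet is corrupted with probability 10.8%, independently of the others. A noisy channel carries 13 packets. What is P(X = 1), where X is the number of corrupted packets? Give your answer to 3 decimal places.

X ~ Binomial(n=13, p=0.108).
P(X=1) = C(13,1) · p^1 · (1−p)^12
= 13 · 0.108 · 0.25373 = 0.35624

0.356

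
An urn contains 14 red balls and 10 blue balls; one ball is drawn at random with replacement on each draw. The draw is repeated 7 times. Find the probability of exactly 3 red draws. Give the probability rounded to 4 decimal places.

0.2094

X ~ Binomial(n=7, p=0.583333).
P(X=3) = C(7,3) · p^3 · (1−p)^4
= 35 · 0.1985 · 0.030141 = 0.209398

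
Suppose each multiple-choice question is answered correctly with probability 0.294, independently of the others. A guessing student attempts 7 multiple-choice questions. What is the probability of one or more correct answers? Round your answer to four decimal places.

0.9126

P(at least one) = 1 − P(none) = 1 − (1 − 0.294)^7
= 1 − 0.087424 = 0.912576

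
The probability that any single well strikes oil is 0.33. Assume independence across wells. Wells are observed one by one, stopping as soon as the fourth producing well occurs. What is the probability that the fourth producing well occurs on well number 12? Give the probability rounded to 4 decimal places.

Y = trial on which the fourth success occurs; negative binomial, r=4, p=0.33.
P(Y=12) = C(11,3) · p^4 · (1−p)^8
= 165 · 0.011859 · 0.040607 = 0.079458

0.0795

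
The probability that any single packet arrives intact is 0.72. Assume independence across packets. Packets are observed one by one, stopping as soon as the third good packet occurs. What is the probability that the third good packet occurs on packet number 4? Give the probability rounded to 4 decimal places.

Y = trial on which the third success occurs; negative binomial, r=3, p=0.72.
P(Y=4) = C(3,2) · p^3 · (1−p)^1
= 3 · 0.37325 · 0.28 = 0.313528

0.3135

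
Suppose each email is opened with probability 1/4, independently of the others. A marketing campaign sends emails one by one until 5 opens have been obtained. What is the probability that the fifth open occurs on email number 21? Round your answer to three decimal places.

0.047

Y = trial on which the fifth success occurs; negative binomial, r=5, p=0.25.
P(Y=21) = C(20,4) · p^5 · (1−p)^16
= 4845 · 0.00097656 · 0.010023 = 0.04742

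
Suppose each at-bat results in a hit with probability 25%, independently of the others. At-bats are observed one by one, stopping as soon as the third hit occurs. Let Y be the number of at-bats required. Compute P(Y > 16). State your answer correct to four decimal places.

Needing more than 16 at-bats ⇔ fewer than 3 successes in the first 16. With X ~ Binomial(16, 0.25), P(Y > 16) = P(X ≤ 2).
  k=0: C(16,0)·0.25^0·0.75^16 = 0.010023
  k=1: C(16,1)·0.25^1·0.75^15 = 0.053454
  k=2: C(16,2)·0.25^2·0.75^14 = 0.133635
P(X ≤ 2) = 0.197111

0.1971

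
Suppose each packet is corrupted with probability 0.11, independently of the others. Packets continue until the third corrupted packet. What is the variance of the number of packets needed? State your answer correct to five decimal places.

220.66116

Y = total packets until the third success; negative binomial with r=3, p=0.11.
Var(Y) = r(1−p)/p² = 3·0.89 / 0.11² = 220.6611570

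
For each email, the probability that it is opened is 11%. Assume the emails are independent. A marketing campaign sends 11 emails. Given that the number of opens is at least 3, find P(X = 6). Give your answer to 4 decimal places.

0.0041

X ~ Binomial(11, 0.11). Want P(X=6 | X≥3) = P(X=6) / P(X≥3).
P(X=6) = C(11,6)·0.11^6·0.89^5 = 0.000457
P(X≥3) = 1 − 0.277517 − 0.377299 − 0.233162 = 0.112022
Ratio = 0.000457 / 0.112022 = 0.004080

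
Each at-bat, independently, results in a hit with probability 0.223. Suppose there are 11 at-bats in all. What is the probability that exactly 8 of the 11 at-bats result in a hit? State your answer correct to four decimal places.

X ~ Binomial(n=11, p=0.223).
P(X=8) = C(11,8) · p^8 · (1−p)^3
= 165 · 6.1156e-06 · 0.4691 = 0.000473

0.0005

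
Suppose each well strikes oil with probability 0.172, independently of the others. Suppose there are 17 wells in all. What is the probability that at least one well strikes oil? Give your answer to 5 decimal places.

0.95959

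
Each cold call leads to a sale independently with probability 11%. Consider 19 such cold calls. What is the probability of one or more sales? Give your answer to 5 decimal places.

P(at least one) = 1 − P(none) = 1 − (1 − 0.11)^19
= 1 − 0.1092472 = 0.8907528

0.89075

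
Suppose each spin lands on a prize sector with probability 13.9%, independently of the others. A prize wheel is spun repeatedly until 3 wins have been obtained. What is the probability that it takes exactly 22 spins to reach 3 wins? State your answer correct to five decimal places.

Y = trial on which the third success occurs; negative binomial, r=3, p=0.139.
P(Y=22) = C(21,2) · p^3 · (1−p)^19
= 210 · 0.0026856 · 0.058218 = 0.0328340

0.03283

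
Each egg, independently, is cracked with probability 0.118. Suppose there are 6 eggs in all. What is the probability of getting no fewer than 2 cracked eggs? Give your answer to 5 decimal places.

X ~ Binomial(6, 0.118); P(X ≥ 2) = Σ C(6,k) p^k (1−p)^(6−k) over k:
  k=2: C(6,2)·0.118^2·0.882^4 = 0.1263949
  k=3: C(6,3)·0.118^3·0.882^3 = 0.0225466
  k=4: C(6,4)·0.118^4·0.882^2 = 0.0022623
  k=5: C(6,5)·0.118^5·0.882^1 = 0.0001211
  k=6: C(6,6)·0.118^6·0.882^0 = 0.0000027
Total = 0.1513277

0.15133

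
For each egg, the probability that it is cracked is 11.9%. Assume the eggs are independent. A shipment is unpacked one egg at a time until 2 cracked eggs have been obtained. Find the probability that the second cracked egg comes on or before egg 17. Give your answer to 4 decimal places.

0.6175

Finishing within 17 eggs ⇔ at least 2 successes in the first 17. With X ~ Binomial(17, 0.119), P(Y ≤ 17) = 1 − P(X ≤ 1).
  k=0: C(17,0)·0.119^0·0.881^17 = 0.116035
  k=1: C(17,1)·0.119^1·0.881^16 = 0.266447
1 − 0.382482 = 0.617518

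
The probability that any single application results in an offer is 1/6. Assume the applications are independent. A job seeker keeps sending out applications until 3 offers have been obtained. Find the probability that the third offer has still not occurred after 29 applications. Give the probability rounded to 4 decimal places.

0.1165

Needing more than 29 applications ⇔ fewer than 3 successes in the first 29. With X ~ Binomial(29, 0.166667), P(Y > 29) = P(X ≤ 2).
  k=0: C(29,0)·0.166667^0·0.833333^29 = 0.005055
  k=1: C(29,1)·0.166667^1·0.833333^28 = 0.029321
  k=2: C(29,2)·0.166667^2·0.833333^27 = 0.082097
P(X ≤ 2) = 0.116473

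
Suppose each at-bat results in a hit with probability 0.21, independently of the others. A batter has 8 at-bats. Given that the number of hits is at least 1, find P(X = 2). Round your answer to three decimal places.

0.354

X ~ Binomial(8, 0.21). Want P(X=2 | X≥1) = P(X=2) / P(X≥1).
P(X=2) = C(8,2)·0.21^2·0.79^6 = 0.30016
P(X≥1) = 1 − 0.15171 = 0.84829
Ratio = 0.30016 / 0.84829 = 0.35385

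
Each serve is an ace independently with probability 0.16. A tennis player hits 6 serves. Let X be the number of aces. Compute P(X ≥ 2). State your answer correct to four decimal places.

0.2472

X ~ Binomial(6, 0.16); P(X ≥ 2) = Σ C(6,k) p^k (1−p)^(6−k) over k:
  k=2: C(6,2)·0.16^2·0.84^4 = 0.191183
  k=3: C(6,3)·0.16^3·0.84^3 = 0.048554
  k=4: C(6,4)·0.16^4·0.84^2 = 0.006936
  k=5: C(6,5)·0.16^5·0.84^1 = 0.000528
  k=6: C(6,6)·0.16^6·0.84^0 = 0.000017
Total = 0.247219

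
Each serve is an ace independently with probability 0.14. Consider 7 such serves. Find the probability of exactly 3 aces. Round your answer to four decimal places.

X ~ Binomial(n=7, p=0.14).
P(X=3) = C(7,3) · p^3 · (1−p)^4
= 35 · 0.002744 · 0.54701 = 0.052535

0.0525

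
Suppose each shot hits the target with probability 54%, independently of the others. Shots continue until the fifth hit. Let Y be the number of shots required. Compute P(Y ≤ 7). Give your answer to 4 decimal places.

Finishing within 7 shots ⇔ at least 5 successes in the first 7. With X ~ Binomial(7, 0.54), P(Y ≤ 7) = 1 − P(X ≤ 4).
  k=0: C(7,0)·0.54^0·0.46^7 = 0.004358
  k=1: C(7,1)·0.54^1·0.46^6 = 0.035813
  k=2: C(7,2)·0.54^2·0.46^5 = 0.126123
  k=3: C(7,3)·0.54^3·0.46^4 = 0.246763
  k=4: C(7,4)·0.54^4·0.46^3 = 0.289679
1 − 0.702737 = 0.297263

0.2973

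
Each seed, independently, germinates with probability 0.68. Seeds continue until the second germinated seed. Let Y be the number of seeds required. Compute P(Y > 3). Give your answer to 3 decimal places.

Needing more than 3 seeds ⇔ fewer than 2 successes in the first 3. With X ~ Binomial(3, 0.68), P(Y > 3) = P(X ≤ 1).
  k=0: C(3,0)·0.68^0·0.32^3 = 0.03277
  k=1: C(3,1)·0.68^1·0.32^2 = 0.20890
P(X ≤ 1) = 0.24166

0.242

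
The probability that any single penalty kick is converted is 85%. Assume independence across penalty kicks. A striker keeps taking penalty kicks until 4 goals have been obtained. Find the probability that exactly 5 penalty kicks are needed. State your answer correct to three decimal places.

0.313

Y = trial on which the fourth success occurs; negative binomial, r=4, p=0.85.
P(Y=5) = C(4,3) · p^4 · (1−p)^1
= 4 · 0.52201 · 0.15 = 0.31320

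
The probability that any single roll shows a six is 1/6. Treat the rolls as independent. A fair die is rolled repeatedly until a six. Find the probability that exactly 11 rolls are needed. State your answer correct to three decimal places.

Geometric (trials to first success), p = 0.166667.
P(Y = 11) = (1−p)^10 · p = 0.16151 · 0.166667 = 0.02692

0.027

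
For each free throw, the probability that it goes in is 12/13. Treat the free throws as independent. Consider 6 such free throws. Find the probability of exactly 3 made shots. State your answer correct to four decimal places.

0.0072

X ~ Binomial(n=6, p=0.923077).
P(X=3) = C(6,3) · p^3 · (1−p)^3
= 20 · 0.78653 · 0.00045517 = 0.007160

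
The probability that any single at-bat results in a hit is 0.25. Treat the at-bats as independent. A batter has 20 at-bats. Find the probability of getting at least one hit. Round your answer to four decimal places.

P(at least one) = 1 − P(none) = 1 − (1 − 0.25)^20
= 1 − 0.003171 = 0.996829

0.9968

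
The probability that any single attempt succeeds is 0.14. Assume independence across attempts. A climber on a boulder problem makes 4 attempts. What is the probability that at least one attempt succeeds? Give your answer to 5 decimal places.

P(at least one) = 1 − P(none) = 1 − (1 − 0.14)^4
= 1 − 0.5470082 = 0.4529918

0.45299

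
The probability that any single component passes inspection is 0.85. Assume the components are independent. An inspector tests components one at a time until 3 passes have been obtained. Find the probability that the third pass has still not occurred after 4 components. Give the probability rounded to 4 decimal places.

0.1095

Needing more than 4 components ⇔ fewer than 3 successes in the first 4. With X ~ Binomial(4, 0.85), P(Y > 4) = P(X ≤ 2).
  k=0: C(4,0)·0.85^0·0.15^4 = 0.000506
  k=1: C(4,1)·0.85^1·0.15^3 = 0.011475
  k=2: C(4,2)·0.85^2·0.15^2 = 0.097537
P(X ≤ 2) = 0.109519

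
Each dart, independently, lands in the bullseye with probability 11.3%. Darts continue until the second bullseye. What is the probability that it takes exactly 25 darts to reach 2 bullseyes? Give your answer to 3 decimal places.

0.019

Y = trial on which the second success occurs; negative binomial, r=2, p=0.113.
P(Y=25) = C(24,1) · p^2 · (1−p)^23
= 24 · 0.012769 · 0.063422 = 0.01944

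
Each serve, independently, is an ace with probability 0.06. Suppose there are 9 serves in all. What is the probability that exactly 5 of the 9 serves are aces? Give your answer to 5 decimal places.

0.00008

X ~ Binomial(n=9, p=0.06).
P(X=5) = C(9,5) · p^5 · (1−p)^4
= 126 · 7.776e-07 · 0.78075 = 0.0000765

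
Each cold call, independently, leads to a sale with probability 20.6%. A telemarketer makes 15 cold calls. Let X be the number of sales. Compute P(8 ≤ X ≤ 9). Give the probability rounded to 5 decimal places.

0.00499

X ~ Binomial(15, 0.206); P(8 ≤ X ≤ 9) = Σ C(15,k) p^k (1−p)^(15−k) over k:
  k=8: C(15,8)·0.206^8·0.794^7 = 0.0041517
  k=9: C(15,9)·0.206^9·0.794^6 = 0.0008378
Total = 0.0049895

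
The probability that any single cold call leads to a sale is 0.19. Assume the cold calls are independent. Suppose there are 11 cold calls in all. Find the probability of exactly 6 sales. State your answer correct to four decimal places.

0.0076

X ~ Binomial(n=11, p=0.19).
P(X=6) = C(11,6) · p^6 · (1−p)^5
= 462 · 4.7046e-05 · 0.34868 = 0.007579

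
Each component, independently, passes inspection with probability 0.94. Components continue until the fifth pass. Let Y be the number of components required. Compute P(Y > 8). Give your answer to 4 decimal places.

Needing more than 8 components ⇔ fewer than 5 successes in the first 8. With X ~ Binomial(8, 0.94), P(Y > 8) = P(X ≤ 4).
  k=0: C(8,0)·0.94^0·0.06^8 = 0.000000
  k=1: C(8,1)·0.94^1·0.06^7 = 0.000000
  k=2: C(8,2)·0.94^2·0.06^6 = 0.000001
  k=3: C(8,3)·0.94^3·0.06^5 = 0.000036
  k=4: C(8,4)·0.94^4·0.06^4 = 0.000708
P(X ≤ 4) = 0.000746

0.0007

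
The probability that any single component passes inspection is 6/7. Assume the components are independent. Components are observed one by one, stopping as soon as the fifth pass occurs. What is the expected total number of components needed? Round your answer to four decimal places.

5.8333

Y = total components until the fifth success; negative binomial with r=5, p=0.857143.
E[Y] = r / p = 5 / 0.857143 = 5.833333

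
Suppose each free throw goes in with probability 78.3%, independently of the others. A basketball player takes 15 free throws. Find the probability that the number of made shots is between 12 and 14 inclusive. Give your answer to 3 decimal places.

0.558

X ~ Binomial(15, 0.783); P(12 ≤ X ≤ 14) = Σ C(15,k) p^k (1−p)^(15−k) over k:
  k=12: C(15,12)·0.783^12·0.217^3 = 0.24691
  k=13: C(15,13)·0.783^13·0.217^2 = 0.20559
  k=14: C(15,14)·0.783^14·0.217^1 = 0.10598
Total = 0.55848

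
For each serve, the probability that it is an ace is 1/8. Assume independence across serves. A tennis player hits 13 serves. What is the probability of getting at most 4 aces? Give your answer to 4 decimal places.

0.9835

X ~ Binomial(13, 0.125); P(X ≤ 4) = Σ C(13,k) p^k (1−p)^(13−k) over k:
  k=0: C(13,0)·0.125^0·0.875^13 = 0.176240
  k=1: C(13,1)·0.125^1·0.875^12 = 0.327303
  k=2: C(13,2)·0.125^2·0.875^11 = 0.280545
  k=3: C(13,3)·0.125^3·0.875^10 = 0.146952
  k=4: C(13,4)·0.125^4·0.875^9 = 0.052483
Total = 0.983524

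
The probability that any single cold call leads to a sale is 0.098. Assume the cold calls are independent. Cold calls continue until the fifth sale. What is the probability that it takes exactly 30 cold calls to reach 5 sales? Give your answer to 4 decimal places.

0.0163

Y = trial on which the fifth success occurs; negative binomial, r=5, p=0.098.
P(Y=30) = C(29,4) · p^5 · (1−p)^25
= 23751 · 9.0392e-06 · 0.075886 = 0.016292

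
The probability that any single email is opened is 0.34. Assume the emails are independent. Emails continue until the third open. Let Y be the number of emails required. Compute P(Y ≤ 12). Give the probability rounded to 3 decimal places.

Finishing within 12 emails ⇔ at least 3 successes in the first 12. With X ~ Binomial(12, 0.34), P(Y ≤ 12) = 1 − P(X ≤ 2).
  k=0: C(12,0)·0.34^0·0.66^12 = 0.00683
  k=1: C(12,1)·0.34^1·0.66^11 = 0.04223
  k=2: C(12,2)·0.34^2·0.66^10 = 0.11966
1 − 0.16872 = 0.83128

0.831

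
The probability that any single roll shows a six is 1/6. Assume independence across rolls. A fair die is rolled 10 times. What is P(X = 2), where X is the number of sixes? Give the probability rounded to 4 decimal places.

X ~ Binomial(n=10, p=0.166667).
P(X=2) = C(10,2) · p^2 · (1−p)^8
= 45 · 0.027778 · 0.23257 = 0.290710

0.2907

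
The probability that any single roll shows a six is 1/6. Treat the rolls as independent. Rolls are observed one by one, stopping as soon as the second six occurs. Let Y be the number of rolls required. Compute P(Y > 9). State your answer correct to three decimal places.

0.543

Needing more than 9 rolls ⇔ fewer than 2 successes in the first 9. With X ~ Binomial(9, 0.166667), P(Y > 9) = P(X ≤ 1).
  k=0: C(9,0)·0.166667^0·0.833333^9 = 0.19381
  k=1: C(9,1)·0.166667^1·0.833333^8 = 0.34885
P(X ≤ 1) = 0.54266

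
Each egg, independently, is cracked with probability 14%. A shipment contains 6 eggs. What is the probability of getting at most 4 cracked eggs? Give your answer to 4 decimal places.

0.9997

X ~ Binomial(6, 0.14); P(X ≤ 4) = Σ C(6,k) p^k (1−p)^(6−k) over k:
  k=0: C(6,0)·0.14^0·0.86^6 = 0.404567
  k=1: C(6,1)·0.14^1·0.86^5 = 0.395159
  k=2: C(6,2)·0.14^2·0.86^4 = 0.160820
  k=3: C(6,3)·0.14^3·0.86^3 = 0.034907
  k=4: C(6,4)·0.14^4·0.86^2 = 0.004262
Total = 0.999715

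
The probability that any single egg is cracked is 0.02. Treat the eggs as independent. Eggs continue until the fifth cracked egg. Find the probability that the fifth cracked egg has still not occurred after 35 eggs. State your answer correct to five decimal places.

0.99937

Needing more than 35 eggs ⇔ fewer than 5 successes in the first 35. With X ~ Binomial(35, 0.02), P(Y > 35) = P(X ≤ 4).
  k=0: C(35,0)·0.02^0·0.98^35 = 0.4930746
  k=1: C(35,1)·0.02^1·0.98^34 = 0.3521962
  k=2: C(35,2)·0.02^2·0.98^33 = 0.1221905
  k=3: C(35,3)·0.02^3·0.98^32 = 0.0274305
  k=4: C(35,4)·0.02^4·0.98^31 = 0.0044785
P(X ≤ 4) = 0.9993703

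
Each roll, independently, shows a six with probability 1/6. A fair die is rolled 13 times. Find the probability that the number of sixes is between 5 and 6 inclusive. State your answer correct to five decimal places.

0.04876

X ~ Binomial(13, 0.166667); P(5 ≤ X ≤ 6) = Σ C(13,k) p^k (1−p)^(13−k) over k:
  k=5: C(13,5)·0.166667^5·0.833333^8 = 0.0384922
  k=6: C(13,6)·0.166667^6·0.833333^7 = 0.0102646
Total = 0.0487567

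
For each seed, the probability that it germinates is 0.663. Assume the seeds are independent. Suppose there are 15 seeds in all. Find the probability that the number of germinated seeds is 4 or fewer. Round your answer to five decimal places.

X ~ Binomial(15, 0.663); P(X ≤ 4) = Σ C(15,k) p^k (1−p)^(15−k) over k:
  k=0: C(15,0)·0.663^0·0.337^15 = 0.0000001
  k=1: C(15,1)·0.663^1·0.337^14 = 0.0000024
  k=2: C(15,2)·0.663^2·0.337^13 = 0.0000334
  k=3: C(15,3)·0.663^3·0.337^12 = 0.0002845
  k=4: C(15,4)·0.663^4·0.337^11 = 0.0016793
Total = 0.0019996

0.00200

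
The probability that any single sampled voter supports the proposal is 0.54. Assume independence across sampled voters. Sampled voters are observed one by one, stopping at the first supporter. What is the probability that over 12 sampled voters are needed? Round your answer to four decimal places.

Y = number of sampled voters to the first success; geometric, p = 0.54.
P(Y > 12) = P(first 12 all fail) = (1−p)^12 = 0.000090

0.0001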